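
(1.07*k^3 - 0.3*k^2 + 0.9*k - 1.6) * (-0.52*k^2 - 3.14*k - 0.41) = -0.5564*k^5 - 3.2038*k^4 + 0.0352999999999999*k^3 - 1.871*k^2 + 4.655*k + 0.656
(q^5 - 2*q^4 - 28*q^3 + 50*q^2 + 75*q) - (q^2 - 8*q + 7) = q^5 - 2*q^4 - 28*q^3 + 49*q^2 + 83*q - 7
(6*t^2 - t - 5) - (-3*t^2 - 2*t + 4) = 9*t^2 + t - 9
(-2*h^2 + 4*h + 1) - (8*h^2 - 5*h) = -10*h^2 + 9*h + 1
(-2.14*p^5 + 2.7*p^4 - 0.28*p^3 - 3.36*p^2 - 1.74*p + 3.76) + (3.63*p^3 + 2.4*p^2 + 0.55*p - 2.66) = -2.14*p^5 + 2.7*p^4 + 3.35*p^3 - 0.96*p^2 - 1.19*p + 1.1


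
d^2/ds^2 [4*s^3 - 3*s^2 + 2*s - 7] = 24*s - 6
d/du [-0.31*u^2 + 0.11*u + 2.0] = 0.11 - 0.62*u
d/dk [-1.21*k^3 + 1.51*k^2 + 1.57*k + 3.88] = -3.63*k^2 + 3.02*k + 1.57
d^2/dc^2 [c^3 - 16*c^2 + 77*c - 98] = 6*c - 32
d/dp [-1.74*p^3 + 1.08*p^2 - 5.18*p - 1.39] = -5.22*p^2 + 2.16*p - 5.18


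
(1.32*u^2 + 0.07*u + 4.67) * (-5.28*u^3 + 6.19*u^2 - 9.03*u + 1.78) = -6.9696*u^5 + 7.8012*u^4 - 36.1439*u^3 + 30.6248*u^2 - 42.0455*u + 8.3126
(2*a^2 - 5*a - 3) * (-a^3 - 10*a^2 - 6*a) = -2*a^5 - 15*a^4 + 41*a^3 + 60*a^2 + 18*a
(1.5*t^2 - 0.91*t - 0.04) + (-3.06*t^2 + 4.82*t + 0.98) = -1.56*t^2 + 3.91*t + 0.94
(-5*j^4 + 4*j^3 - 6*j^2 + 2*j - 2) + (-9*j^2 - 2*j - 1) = -5*j^4 + 4*j^3 - 15*j^2 - 3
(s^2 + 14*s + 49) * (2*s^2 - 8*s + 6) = 2*s^4 + 20*s^3 - 8*s^2 - 308*s + 294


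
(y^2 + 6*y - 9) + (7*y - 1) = y^2 + 13*y - 10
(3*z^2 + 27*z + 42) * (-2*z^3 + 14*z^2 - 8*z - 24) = -6*z^5 - 12*z^4 + 270*z^3 + 300*z^2 - 984*z - 1008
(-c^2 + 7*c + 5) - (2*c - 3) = -c^2 + 5*c + 8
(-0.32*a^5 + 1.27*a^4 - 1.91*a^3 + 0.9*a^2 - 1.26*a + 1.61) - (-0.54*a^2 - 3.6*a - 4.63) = -0.32*a^5 + 1.27*a^4 - 1.91*a^3 + 1.44*a^2 + 2.34*a + 6.24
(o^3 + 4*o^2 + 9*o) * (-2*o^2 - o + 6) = -2*o^5 - 9*o^4 - 16*o^3 + 15*o^2 + 54*o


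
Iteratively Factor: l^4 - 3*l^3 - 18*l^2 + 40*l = (l + 4)*(l^3 - 7*l^2 + 10*l) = (l - 2)*(l + 4)*(l^2 - 5*l) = (l - 5)*(l - 2)*(l + 4)*(l)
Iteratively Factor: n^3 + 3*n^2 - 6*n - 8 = (n + 4)*(n^2 - n - 2) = (n - 2)*(n + 4)*(n + 1)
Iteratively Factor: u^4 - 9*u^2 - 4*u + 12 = (u - 1)*(u^3 + u^2 - 8*u - 12) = (u - 3)*(u - 1)*(u^2 + 4*u + 4) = (u - 3)*(u - 1)*(u + 2)*(u + 2)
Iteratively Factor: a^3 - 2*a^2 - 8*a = (a - 4)*(a^2 + 2*a) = a*(a - 4)*(a + 2)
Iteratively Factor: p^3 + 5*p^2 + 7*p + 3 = (p + 1)*(p^2 + 4*p + 3) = (p + 1)^2*(p + 3)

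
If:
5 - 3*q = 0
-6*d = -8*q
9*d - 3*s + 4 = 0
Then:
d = 20/9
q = 5/3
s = 8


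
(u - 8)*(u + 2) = u^2 - 6*u - 16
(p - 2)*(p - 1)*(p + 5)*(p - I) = p^4 + 2*p^3 - I*p^3 - 13*p^2 - 2*I*p^2 + 10*p + 13*I*p - 10*I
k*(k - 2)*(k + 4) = k^3 + 2*k^2 - 8*k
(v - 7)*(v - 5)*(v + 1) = v^3 - 11*v^2 + 23*v + 35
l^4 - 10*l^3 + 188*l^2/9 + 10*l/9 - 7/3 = (l - 7)*(l - 3)*(l - 1/3)*(l + 1/3)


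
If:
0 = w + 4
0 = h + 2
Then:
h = -2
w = -4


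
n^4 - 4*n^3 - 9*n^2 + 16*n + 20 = (n - 5)*(n - 2)*(n + 1)*(n + 2)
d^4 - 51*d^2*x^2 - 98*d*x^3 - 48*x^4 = (d - 8*x)*(d + x)^2*(d + 6*x)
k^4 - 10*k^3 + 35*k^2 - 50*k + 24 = (k - 4)*(k - 3)*(k - 2)*(k - 1)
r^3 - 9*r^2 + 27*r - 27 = (r - 3)^3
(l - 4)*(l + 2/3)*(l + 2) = l^3 - 4*l^2/3 - 28*l/3 - 16/3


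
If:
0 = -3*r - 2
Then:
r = -2/3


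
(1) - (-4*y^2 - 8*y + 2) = 4*y^2 + 8*y - 1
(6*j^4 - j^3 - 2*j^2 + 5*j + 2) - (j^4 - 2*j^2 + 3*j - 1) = 5*j^4 - j^3 + 2*j + 3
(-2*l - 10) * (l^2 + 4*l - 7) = -2*l^3 - 18*l^2 - 26*l + 70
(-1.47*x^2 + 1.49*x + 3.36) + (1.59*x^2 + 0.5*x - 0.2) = 0.12*x^2 + 1.99*x + 3.16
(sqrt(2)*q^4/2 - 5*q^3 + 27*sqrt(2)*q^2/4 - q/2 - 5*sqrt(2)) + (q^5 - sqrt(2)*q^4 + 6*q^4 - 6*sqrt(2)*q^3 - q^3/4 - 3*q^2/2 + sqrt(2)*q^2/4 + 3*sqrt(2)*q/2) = q^5 - sqrt(2)*q^4/2 + 6*q^4 - 6*sqrt(2)*q^3 - 21*q^3/4 - 3*q^2/2 + 7*sqrt(2)*q^2 - q/2 + 3*sqrt(2)*q/2 - 5*sqrt(2)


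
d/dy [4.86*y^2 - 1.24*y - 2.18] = 9.72*y - 1.24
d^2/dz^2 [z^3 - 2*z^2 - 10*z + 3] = 6*z - 4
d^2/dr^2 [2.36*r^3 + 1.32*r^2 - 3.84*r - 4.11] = 14.16*r + 2.64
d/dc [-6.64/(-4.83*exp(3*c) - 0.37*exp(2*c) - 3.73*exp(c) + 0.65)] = (-96.2136*exp(2*c) - 4.9136*exp(c) - 24.7672)*exp(c)/(4.83*exp(3*c) + 0.37*exp(2*c) + 3.73*exp(c) - 0.65)^2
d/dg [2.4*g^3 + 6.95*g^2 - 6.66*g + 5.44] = 7.2*g^2 + 13.9*g - 6.66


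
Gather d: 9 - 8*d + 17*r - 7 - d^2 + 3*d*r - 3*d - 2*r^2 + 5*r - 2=-d^2 + d*(3*r - 11) - 2*r^2 + 22*r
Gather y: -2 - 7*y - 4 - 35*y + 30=24 - 42*y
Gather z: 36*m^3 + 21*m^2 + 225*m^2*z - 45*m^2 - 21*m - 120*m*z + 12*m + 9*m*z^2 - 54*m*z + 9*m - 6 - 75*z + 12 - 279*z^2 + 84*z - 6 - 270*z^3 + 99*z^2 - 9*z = 36*m^3 - 24*m^2 - 270*z^3 + z^2*(9*m - 180) + z*(225*m^2 - 174*m)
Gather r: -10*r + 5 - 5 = -10*r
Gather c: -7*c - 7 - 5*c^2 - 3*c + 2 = -5*c^2 - 10*c - 5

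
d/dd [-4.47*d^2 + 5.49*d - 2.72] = 5.49 - 8.94*d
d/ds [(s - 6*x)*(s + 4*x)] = 2*s - 2*x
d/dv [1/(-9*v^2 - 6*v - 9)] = 2*(3*v + 1)/(3*(3*v^2 + 2*v + 3)^2)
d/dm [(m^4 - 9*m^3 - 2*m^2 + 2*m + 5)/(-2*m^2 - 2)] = (-2*m^5 + 9*m^4 - 4*m^3 + 29*m^2 + 14*m - 2)/(2*(m^4 + 2*m^2 + 1))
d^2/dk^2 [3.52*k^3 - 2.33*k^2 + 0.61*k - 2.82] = 21.12*k - 4.66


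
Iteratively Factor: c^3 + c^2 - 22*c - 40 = (c - 5)*(c^2 + 6*c + 8) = (c - 5)*(c + 4)*(c + 2)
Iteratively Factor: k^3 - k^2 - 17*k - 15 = (k + 3)*(k^2 - 4*k - 5) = (k - 5)*(k + 3)*(k + 1)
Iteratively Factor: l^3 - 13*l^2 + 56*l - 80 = (l - 5)*(l^2 - 8*l + 16) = (l - 5)*(l - 4)*(l - 4)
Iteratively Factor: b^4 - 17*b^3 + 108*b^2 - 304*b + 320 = (b - 4)*(b^3 - 13*b^2 + 56*b - 80) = (b - 4)^2*(b^2 - 9*b + 20) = (b - 5)*(b - 4)^2*(b - 4)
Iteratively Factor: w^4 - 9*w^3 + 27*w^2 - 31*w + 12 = (w - 3)*(w^3 - 6*w^2 + 9*w - 4) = (w - 3)*(w - 1)*(w^2 - 5*w + 4) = (w - 3)*(w - 1)^2*(w - 4)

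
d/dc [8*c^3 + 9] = 24*c^2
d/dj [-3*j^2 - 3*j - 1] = -6*j - 3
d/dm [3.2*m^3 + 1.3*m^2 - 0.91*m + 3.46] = 9.6*m^2 + 2.6*m - 0.91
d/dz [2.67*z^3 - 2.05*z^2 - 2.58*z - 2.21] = 8.01*z^2 - 4.1*z - 2.58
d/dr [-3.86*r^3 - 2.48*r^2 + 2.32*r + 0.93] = -11.58*r^2 - 4.96*r + 2.32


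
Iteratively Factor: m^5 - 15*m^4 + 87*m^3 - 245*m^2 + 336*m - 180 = (m - 3)*(m^4 - 12*m^3 + 51*m^2 - 92*m + 60) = (m - 3)^2*(m^3 - 9*m^2 + 24*m - 20) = (m - 3)^2*(m - 2)*(m^2 - 7*m + 10) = (m - 5)*(m - 3)^2*(m - 2)*(m - 2)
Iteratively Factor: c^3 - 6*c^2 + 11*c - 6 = (c - 3)*(c^2 - 3*c + 2) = (c - 3)*(c - 1)*(c - 2)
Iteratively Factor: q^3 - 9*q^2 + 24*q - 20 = (q - 2)*(q^2 - 7*q + 10) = (q - 5)*(q - 2)*(q - 2)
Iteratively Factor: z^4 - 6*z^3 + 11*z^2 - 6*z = (z - 2)*(z^3 - 4*z^2 + 3*z) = (z - 2)*(z - 1)*(z^2 - 3*z) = z*(z - 2)*(z - 1)*(z - 3)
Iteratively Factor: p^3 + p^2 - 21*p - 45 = (p + 3)*(p^2 - 2*p - 15) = (p + 3)^2*(p - 5)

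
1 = 1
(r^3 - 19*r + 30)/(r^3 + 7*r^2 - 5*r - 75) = (r - 2)/(r + 5)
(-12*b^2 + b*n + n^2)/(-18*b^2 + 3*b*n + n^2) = (4*b + n)/(6*b + n)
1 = 1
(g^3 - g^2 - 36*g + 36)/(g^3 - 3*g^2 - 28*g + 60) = (g^2 + 5*g - 6)/(g^2 + 3*g - 10)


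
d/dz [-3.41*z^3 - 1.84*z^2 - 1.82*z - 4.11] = -10.23*z^2 - 3.68*z - 1.82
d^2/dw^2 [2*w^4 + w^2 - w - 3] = 24*w^2 + 2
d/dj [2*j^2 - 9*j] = 4*j - 9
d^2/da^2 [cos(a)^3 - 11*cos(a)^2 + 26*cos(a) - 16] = -107*cos(a)/4 + 22*cos(2*a) - 9*cos(3*a)/4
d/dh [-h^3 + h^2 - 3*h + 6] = -3*h^2 + 2*h - 3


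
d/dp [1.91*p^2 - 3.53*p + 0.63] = 3.82*p - 3.53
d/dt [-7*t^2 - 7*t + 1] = -14*t - 7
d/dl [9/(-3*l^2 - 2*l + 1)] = 18*(3*l + 1)/(3*l^2 + 2*l - 1)^2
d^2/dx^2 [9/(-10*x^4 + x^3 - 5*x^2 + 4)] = 18*(-x^2*(40*x^2 - 3*x + 10)^2 + (60*x^2 - 3*x + 5)*(10*x^4 - x^3 + 5*x^2 - 4))/(10*x^4 - x^3 + 5*x^2 - 4)^3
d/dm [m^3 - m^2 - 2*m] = 3*m^2 - 2*m - 2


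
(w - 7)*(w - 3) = w^2 - 10*w + 21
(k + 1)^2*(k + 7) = k^3 + 9*k^2 + 15*k + 7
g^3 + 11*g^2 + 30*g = g*(g + 5)*(g + 6)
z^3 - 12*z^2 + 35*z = z*(z - 7)*(z - 5)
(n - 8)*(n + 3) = n^2 - 5*n - 24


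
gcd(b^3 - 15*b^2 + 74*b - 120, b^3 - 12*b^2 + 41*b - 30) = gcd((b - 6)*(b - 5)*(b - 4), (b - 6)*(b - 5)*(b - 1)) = b^2 - 11*b + 30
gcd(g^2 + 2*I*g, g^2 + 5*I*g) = g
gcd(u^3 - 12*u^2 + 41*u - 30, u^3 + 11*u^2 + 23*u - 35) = u - 1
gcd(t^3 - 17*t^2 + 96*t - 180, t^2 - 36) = t - 6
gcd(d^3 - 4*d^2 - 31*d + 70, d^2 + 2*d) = 1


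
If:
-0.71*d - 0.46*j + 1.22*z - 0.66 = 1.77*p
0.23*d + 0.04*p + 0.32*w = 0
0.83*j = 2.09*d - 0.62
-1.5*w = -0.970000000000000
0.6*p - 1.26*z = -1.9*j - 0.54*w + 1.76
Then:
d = -0.32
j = -1.56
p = -3.32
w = 0.65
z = -5.05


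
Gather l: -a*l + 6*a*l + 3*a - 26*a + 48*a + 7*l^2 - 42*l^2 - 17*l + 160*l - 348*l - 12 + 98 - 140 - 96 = 25*a - 35*l^2 + l*(5*a - 205) - 150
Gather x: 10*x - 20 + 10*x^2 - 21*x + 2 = 10*x^2 - 11*x - 18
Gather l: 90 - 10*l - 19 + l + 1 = 72 - 9*l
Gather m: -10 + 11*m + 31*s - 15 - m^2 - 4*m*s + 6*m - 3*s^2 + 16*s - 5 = -m^2 + m*(17 - 4*s) - 3*s^2 + 47*s - 30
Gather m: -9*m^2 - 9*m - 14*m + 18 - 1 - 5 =-9*m^2 - 23*m + 12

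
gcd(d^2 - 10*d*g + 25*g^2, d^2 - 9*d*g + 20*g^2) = d - 5*g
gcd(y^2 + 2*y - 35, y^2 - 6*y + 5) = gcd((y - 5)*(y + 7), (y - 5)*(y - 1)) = y - 5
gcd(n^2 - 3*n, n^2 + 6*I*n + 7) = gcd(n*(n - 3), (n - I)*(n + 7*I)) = 1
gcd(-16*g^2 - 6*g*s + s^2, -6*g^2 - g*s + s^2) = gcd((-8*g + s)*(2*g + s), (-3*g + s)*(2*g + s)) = 2*g + s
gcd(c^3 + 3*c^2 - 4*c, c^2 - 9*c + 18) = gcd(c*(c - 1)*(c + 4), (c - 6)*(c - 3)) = 1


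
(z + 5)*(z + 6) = z^2 + 11*z + 30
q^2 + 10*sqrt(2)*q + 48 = (q + 4*sqrt(2))*(q + 6*sqrt(2))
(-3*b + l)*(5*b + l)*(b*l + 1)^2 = -15*b^4*l^2 + 2*b^3*l^3 - 30*b^3*l + b^2*l^4 + 4*b^2*l^2 - 15*b^2 + 2*b*l^3 + 2*b*l + l^2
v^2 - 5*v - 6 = (v - 6)*(v + 1)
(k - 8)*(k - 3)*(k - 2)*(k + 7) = k^4 - 6*k^3 - 45*k^2 + 274*k - 336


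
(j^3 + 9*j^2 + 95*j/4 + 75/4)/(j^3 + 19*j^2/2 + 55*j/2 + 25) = (j + 3/2)/(j + 2)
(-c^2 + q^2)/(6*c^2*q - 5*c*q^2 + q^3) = (-c^2 + q^2)/(q*(6*c^2 - 5*c*q + q^2))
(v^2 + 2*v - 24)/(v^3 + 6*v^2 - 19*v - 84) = (v + 6)/(v^2 + 10*v + 21)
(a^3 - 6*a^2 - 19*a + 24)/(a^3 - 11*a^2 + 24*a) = (a^2 + 2*a - 3)/(a*(a - 3))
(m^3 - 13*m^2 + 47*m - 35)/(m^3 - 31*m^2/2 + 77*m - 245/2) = 2*(m - 1)/(2*m - 7)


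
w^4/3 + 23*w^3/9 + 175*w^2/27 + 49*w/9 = w*(w/3 + 1)*(w + 7/3)^2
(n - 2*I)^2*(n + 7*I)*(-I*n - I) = -I*n^4 + 3*n^3 - I*n^3 + 3*n^2 - 24*I*n^2 - 28*n - 24*I*n - 28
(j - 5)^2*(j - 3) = j^3 - 13*j^2 + 55*j - 75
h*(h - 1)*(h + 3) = h^3 + 2*h^2 - 3*h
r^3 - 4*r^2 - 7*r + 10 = (r - 5)*(r - 1)*(r + 2)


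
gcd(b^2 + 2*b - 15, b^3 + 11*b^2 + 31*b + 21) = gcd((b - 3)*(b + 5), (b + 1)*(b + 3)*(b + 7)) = 1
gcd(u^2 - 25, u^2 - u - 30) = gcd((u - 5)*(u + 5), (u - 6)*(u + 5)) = u + 5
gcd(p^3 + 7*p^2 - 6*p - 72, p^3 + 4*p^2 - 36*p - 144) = p^2 + 10*p + 24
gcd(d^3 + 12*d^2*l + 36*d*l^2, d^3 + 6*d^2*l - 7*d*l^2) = d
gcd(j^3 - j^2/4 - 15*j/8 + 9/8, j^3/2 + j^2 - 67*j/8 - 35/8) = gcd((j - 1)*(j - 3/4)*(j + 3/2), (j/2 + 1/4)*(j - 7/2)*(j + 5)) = 1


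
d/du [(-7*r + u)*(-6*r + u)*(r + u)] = 29*r^2 - 24*r*u + 3*u^2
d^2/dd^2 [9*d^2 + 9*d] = 18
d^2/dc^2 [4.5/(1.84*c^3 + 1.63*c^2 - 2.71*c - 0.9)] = (-(49.68*c + 14.67)*(1.84*c^3 + 1.63*c^2 - 2.71*c - 0.9) + 4.5*(5.52*c^2 + 3.26*c - 2.71)*(11.04*c^2 + 6.52*c - 5.42))/(1.84*c^3 + 1.63*c^2 - 2.71*c - 0.9)^3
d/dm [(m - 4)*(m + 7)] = 2*m + 3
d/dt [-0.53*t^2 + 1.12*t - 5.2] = 1.12 - 1.06*t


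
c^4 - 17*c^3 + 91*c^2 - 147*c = c*(c - 7)^2*(c - 3)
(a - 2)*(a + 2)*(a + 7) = a^3 + 7*a^2 - 4*a - 28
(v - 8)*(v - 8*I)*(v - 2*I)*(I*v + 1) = I*v^4 + 11*v^3 - 8*I*v^3 - 88*v^2 - 26*I*v^2 - 16*v + 208*I*v + 128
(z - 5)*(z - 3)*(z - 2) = z^3 - 10*z^2 + 31*z - 30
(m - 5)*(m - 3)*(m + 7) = m^3 - m^2 - 41*m + 105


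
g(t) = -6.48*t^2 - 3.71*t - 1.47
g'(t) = -12.96*t - 3.71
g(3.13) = -76.57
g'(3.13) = -44.27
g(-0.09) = -1.19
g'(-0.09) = -2.54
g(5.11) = -189.63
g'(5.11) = -69.94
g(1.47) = -20.93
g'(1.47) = -22.76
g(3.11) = -75.68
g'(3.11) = -44.02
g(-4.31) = -105.85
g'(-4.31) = 52.15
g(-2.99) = -48.31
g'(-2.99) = 35.04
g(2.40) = -47.70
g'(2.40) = -34.81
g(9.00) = -559.74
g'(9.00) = -120.35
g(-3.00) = -48.66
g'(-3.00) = 35.17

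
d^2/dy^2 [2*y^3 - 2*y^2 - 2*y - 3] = 12*y - 4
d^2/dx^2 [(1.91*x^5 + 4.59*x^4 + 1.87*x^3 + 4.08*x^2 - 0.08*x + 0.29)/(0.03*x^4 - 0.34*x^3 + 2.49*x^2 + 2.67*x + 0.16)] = (6.93889390390723e-18*x^11 + 1.11022302462516e-16*x^10 + 0.253239999999996*x^9 - 12.655188*x^8 + 55.03914*x^7 + 268.9876*x^6 + 367.55205*x^5 + 255.991104*x^4 + 1.41586599999999*x^3 + 5.59007400000002*x^2 + 12.141162*x + 4.180938)/(2.7e-5*x^12 - 0.000918*x^11 + 0.017127*x^10 - 0.184483*x^9 + 1.258569*x^8 - 4.211244*x^7 + 2.644518*x^6 + 41.655483*x^5 + 55.359747*x^4 + 25.390419*x^3 + 3.613104*x^2 + 0.205056*x + 0.004096)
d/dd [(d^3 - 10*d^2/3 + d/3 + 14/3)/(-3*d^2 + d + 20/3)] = (-27*d^4 + 18*d^3 + 159*d^2 - 148*d - 22)/(81*d^4 - 54*d^3 - 351*d^2 + 120*d + 400)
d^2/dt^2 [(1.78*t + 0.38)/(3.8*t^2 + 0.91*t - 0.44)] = ((1.78*t + 0.38)*(7.6*t + 0.91)*(15.2*t + 1.82) - (40.584*t + 6.1276)*(3.8*t^2 + 0.91*t - 0.44))/(3.8*t^2 + 0.91*t - 0.44)^3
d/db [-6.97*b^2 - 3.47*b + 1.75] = -13.94*b - 3.47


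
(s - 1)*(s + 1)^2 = s^3 + s^2 - s - 1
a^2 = a^2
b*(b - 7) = b^2 - 7*b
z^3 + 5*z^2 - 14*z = z*(z - 2)*(z + 7)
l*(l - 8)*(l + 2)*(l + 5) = l^4 - l^3 - 46*l^2 - 80*l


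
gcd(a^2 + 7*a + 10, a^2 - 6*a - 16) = a + 2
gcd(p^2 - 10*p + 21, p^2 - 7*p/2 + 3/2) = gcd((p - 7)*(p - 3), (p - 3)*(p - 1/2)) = p - 3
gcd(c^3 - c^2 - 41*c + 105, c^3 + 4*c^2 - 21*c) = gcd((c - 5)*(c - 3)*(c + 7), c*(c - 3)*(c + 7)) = c^2 + 4*c - 21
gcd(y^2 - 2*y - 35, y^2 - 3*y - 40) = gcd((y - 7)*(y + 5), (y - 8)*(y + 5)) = y + 5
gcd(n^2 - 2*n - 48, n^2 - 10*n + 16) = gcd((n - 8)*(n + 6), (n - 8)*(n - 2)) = n - 8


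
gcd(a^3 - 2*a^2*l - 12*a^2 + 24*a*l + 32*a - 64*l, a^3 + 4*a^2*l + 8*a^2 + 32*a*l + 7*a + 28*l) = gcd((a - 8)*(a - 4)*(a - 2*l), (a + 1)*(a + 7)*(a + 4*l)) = 1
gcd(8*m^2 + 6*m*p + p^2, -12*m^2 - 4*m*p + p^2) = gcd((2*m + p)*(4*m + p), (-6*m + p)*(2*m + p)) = 2*m + p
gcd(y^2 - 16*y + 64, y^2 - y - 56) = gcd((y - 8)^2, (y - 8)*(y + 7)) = y - 8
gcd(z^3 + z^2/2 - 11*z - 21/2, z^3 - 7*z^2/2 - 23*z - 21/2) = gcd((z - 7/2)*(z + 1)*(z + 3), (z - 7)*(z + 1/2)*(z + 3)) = z + 3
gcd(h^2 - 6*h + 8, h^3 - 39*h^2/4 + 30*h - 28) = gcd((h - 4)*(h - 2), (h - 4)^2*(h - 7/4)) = h - 4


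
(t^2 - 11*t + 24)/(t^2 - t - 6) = (t - 8)/(t + 2)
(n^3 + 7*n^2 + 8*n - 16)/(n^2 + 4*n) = n + 3 - 4/n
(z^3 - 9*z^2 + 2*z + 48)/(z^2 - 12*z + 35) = (z^3 - 9*z^2 + 2*z + 48)/(z^2 - 12*z + 35)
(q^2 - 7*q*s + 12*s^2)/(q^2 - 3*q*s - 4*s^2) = (q - 3*s)/(q + s)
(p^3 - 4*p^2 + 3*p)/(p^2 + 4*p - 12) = p*(p^2 - 4*p + 3)/(p^2 + 4*p - 12)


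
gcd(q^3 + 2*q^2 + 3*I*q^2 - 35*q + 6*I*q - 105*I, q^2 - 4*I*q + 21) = q + 3*I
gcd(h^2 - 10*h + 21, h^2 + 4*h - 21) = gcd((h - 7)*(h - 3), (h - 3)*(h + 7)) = h - 3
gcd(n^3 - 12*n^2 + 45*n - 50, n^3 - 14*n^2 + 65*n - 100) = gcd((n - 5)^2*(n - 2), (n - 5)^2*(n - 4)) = n^2 - 10*n + 25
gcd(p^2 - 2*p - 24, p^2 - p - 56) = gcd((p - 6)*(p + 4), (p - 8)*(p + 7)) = 1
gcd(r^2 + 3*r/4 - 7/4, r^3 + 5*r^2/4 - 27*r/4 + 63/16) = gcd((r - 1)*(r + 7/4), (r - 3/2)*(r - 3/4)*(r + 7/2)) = 1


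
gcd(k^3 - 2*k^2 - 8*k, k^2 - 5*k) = k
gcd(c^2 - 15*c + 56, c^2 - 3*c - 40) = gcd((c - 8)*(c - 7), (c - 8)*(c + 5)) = c - 8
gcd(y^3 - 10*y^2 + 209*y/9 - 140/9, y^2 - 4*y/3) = y - 4/3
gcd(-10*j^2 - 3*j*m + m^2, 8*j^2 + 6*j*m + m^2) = 2*j + m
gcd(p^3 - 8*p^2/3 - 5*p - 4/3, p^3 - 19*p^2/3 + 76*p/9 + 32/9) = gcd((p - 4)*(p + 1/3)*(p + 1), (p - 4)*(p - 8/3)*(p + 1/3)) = p^2 - 11*p/3 - 4/3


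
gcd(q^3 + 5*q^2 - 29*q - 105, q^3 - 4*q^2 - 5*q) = q - 5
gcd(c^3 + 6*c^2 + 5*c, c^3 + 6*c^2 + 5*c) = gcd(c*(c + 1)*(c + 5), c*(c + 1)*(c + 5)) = c^3 + 6*c^2 + 5*c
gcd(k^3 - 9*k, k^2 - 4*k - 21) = k + 3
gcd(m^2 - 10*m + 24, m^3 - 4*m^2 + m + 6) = 1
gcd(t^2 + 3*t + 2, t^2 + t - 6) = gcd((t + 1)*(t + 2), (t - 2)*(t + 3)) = 1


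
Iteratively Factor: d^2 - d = (d - 1)*(d)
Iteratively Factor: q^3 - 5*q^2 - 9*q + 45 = (q - 3)*(q^2 - 2*q - 15) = (q - 3)*(q + 3)*(q - 5)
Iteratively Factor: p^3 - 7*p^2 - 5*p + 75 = (p - 5)*(p^2 - 2*p - 15) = (p - 5)*(p + 3)*(p - 5)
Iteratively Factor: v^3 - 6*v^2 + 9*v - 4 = (v - 1)*(v^2 - 5*v + 4) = (v - 1)^2*(v - 4)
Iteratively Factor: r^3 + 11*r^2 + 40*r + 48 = (r + 4)*(r^2 + 7*r + 12) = (r + 3)*(r + 4)*(r + 4)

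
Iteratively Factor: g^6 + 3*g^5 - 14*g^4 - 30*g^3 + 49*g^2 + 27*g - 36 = (g + 4)*(g^5 - g^4 - 10*g^3 + 10*g^2 + 9*g - 9) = (g - 1)*(g + 4)*(g^4 - 10*g^2 + 9) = (g - 3)*(g - 1)*(g + 4)*(g^3 + 3*g^2 - g - 3) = (g - 3)*(g - 1)^2*(g + 4)*(g^2 + 4*g + 3) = (g - 3)*(g - 1)^2*(g + 1)*(g + 4)*(g + 3)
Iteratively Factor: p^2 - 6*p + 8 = (p - 4)*(p - 2)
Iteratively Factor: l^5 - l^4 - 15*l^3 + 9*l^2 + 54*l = (l)*(l^4 - l^3 - 15*l^2 + 9*l + 54) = l*(l - 3)*(l^3 + 2*l^2 - 9*l - 18) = l*(l - 3)*(l + 2)*(l^2 - 9) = l*(l - 3)^2*(l + 2)*(l + 3)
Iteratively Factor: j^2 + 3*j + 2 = (j + 2)*(j + 1)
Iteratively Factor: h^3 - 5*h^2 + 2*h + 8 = (h - 2)*(h^2 - 3*h - 4) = (h - 4)*(h - 2)*(h + 1)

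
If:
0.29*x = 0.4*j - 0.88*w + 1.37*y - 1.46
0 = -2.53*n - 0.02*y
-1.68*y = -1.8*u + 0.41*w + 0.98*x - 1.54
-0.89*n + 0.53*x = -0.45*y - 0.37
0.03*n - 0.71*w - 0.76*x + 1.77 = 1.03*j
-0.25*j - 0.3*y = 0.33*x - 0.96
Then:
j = 5.10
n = 0.04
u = -5.89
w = -9.23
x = 4.04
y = -5.50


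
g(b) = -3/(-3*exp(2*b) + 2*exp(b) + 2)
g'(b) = -3*(6*exp(2*b) - 2*exp(b))/(-3*exp(2*b) + 2*exp(b) + 2)^2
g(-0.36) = -1.55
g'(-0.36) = -1.22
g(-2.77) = -1.42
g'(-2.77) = 0.07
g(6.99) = 0.00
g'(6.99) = -0.00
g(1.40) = 0.08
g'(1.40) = -0.18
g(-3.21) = -1.45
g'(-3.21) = 0.05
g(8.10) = 0.00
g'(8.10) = -0.00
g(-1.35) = -1.29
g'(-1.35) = 0.06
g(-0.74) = -1.32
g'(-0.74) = -0.24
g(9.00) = 0.00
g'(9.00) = 0.00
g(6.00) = 0.00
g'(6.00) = 0.00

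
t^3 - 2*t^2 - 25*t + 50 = (t - 5)*(t - 2)*(t + 5)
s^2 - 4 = (s - 2)*(s + 2)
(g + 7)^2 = g^2 + 14*g + 49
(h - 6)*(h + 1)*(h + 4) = h^3 - h^2 - 26*h - 24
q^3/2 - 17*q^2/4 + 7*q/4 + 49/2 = (q/2 + 1)*(q - 7)*(q - 7/2)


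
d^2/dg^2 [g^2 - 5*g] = 2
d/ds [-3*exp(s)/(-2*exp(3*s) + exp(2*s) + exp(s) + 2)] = 3*((-6*exp(2*s) + 2*exp(s) + 1)*exp(s) + 2*exp(3*s) - exp(2*s) - exp(s) - 2)*exp(s)/(-2*exp(3*s) + exp(2*s) + exp(s) + 2)^2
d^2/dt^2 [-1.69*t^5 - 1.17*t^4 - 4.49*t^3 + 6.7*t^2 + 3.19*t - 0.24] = -33.8*t^3 - 14.04*t^2 - 26.94*t + 13.4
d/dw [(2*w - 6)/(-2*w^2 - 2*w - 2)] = (-w^2 - w + (w - 3)*(2*w + 1) - 1)/(w^2 + w + 1)^2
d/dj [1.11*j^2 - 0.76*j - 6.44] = 2.22*j - 0.76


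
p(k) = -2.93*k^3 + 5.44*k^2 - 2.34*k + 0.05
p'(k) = -8.79*k^2 + 10.88*k - 2.34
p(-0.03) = 0.13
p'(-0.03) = -2.67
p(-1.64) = 31.44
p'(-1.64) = -43.82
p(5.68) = -374.66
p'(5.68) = -224.13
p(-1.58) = 28.88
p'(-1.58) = -41.47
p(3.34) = -56.25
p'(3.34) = -64.06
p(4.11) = -121.09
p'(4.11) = -106.10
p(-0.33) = 1.52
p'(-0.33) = -6.89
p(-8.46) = 2183.30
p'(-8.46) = -723.50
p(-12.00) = 5874.53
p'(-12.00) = -1398.66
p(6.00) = -451.03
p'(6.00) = -253.50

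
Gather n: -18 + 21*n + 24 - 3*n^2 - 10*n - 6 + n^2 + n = -2*n^2 + 12*n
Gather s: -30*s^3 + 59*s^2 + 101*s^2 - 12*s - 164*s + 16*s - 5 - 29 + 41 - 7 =-30*s^3 + 160*s^2 - 160*s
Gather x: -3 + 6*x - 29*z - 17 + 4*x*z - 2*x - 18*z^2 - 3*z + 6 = x*(4*z + 4) - 18*z^2 - 32*z - 14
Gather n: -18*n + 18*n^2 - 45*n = 18*n^2 - 63*n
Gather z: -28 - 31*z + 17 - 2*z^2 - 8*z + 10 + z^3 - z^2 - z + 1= z^3 - 3*z^2 - 40*z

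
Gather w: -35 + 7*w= 7*w - 35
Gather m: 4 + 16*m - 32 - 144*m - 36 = -128*m - 64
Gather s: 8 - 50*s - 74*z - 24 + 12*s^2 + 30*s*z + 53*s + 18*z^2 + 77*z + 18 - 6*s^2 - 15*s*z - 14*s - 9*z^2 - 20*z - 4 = 6*s^2 + s*(15*z - 11) + 9*z^2 - 17*z - 2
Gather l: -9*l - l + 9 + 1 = 10 - 10*l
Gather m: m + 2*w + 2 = m + 2*w + 2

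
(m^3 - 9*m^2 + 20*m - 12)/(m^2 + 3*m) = (m^3 - 9*m^2 + 20*m - 12)/(m*(m + 3))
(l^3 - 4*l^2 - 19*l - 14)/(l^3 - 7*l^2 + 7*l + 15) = (l^2 - 5*l - 14)/(l^2 - 8*l + 15)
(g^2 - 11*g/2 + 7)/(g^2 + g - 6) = (g - 7/2)/(g + 3)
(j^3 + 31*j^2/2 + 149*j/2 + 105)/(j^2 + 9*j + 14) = (j^2 + 17*j/2 + 15)/(j + 2)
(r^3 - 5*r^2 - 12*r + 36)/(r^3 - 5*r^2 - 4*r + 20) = (r^2 - 3*r - 18)/(r^2 - 3*r - 10)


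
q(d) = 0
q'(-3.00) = 0.00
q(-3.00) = 0.00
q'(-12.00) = 0.00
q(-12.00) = 0.00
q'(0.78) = 0.00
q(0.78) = 0.00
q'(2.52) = 0.00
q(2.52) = 0.00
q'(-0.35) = 0.00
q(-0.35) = 0.00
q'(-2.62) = 0.00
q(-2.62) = 0.00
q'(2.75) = 0.00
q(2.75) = 0.00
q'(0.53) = 0.00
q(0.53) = 0.00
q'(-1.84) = 0.00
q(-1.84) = 0.00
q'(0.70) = 0.00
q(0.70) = 0.00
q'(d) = 0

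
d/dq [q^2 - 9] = 2*q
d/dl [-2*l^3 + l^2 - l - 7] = -6*l^2 + 2*l - 1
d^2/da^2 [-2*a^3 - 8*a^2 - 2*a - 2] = -12*a - 16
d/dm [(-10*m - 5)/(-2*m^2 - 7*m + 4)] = 5*(-4*m^2 - 4*m - 15)/(4*m^4 + 28*m^3 + 33*m^2 - 56*m + 16)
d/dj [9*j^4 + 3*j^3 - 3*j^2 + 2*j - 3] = 36*j^3 + 9*j^2 - 6*j + 2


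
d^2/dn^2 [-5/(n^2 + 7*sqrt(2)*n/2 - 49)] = 20*(4*n^2 + 14*sqrt(2)*n - (4*n + 7*sqrt(2))^2 - 196)/(2*n^2 + 7*sqrt(2)*n - 98)^3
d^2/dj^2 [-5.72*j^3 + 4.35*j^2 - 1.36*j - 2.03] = 8.7 - 34.32*j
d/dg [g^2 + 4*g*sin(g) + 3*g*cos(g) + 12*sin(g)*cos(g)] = -3*g*sin(g) + 4*g*cos(g) + 2*g + 4*sin(g) + 3*cos(g) + 12*cos(2*g)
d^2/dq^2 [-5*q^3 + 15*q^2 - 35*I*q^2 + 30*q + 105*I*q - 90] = -30*q + 30 - 70*I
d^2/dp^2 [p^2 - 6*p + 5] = 2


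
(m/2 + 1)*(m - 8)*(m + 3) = m^3/2 - 3*m^2/2 - 17*m - 24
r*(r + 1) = r^2 + r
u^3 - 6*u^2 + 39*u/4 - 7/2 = (u - 7/2)*(u - 2)*(u - 1/2)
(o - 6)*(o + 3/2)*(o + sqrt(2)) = o^3 - 9*o^2/2 + sqrt(2)*o^2 - 9*o - 9*sqrt(2)*o/2 - 9*sqrt(2)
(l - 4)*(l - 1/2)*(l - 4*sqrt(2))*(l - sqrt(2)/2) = l^4 - 9*sqrt(2)*l^3/2 - 9*l^3/2 + 6*l^2 + 81*sqrt(2)*l^2/4 - 18*l - 9*sqrt(2)*l + 8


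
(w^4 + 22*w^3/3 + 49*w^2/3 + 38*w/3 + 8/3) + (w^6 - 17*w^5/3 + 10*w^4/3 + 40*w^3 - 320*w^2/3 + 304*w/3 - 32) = w^6 - 17*w^5/3 + 13*w^4/3 + 142*w^3/3 - 271*w^2/3 + 114*w - 88/3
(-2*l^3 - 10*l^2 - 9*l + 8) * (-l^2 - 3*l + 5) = 2*l^5 + 16*l^4 + 29*l^3 - 31*l^2 - 69*l + 40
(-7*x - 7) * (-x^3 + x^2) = 7*x^4 - 7*x^2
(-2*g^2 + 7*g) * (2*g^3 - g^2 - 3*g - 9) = -4*g^5 + 16*g^4 - g^3 - 3*g^2 - 63*g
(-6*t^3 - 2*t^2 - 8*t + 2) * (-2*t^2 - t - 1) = 12*t^5 + 10*t^4 + 24*t^3 + 6*t^2 + 6*t - 2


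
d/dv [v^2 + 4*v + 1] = 2*v + 4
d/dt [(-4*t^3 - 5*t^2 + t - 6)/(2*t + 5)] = (-16*t^3 - 70*t^2 - 50*t + 17)/(4*t^2 + 20*t + 25)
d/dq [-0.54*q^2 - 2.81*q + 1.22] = -1.08*q - 2.81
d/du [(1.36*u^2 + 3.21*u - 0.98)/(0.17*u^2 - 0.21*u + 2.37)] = (-0.8313*u^2 + 6.7796*u + 7.4019)/(0.0289*u^4 - 0.0714*u^3 + 0.8499*u^2 - 0.9954*u + 5.6169)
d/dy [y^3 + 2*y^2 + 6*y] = 3*y^2 + 4*y + 6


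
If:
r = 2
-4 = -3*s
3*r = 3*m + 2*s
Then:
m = 10/9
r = 2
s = 4/3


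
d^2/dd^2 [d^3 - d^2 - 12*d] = 6*d - 2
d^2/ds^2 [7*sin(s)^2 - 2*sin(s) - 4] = 2*sin(s) + 14*cos(2*s)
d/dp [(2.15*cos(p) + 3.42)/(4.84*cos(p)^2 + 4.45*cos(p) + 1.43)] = (10.406*cos(p)^2 + 33.1056*cos(p) + 12.1445)*sin(p)/(23.4256*cos(p)^4 + 43.076*cos(p)^3 + 33.6449*cos(p)^2 + 12.727*cos(p) + 2.0449)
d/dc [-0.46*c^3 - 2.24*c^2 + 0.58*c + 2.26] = -1.38*c^2 - 4.48*c + 0.58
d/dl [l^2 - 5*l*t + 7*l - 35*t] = 2*l - 5*t + 7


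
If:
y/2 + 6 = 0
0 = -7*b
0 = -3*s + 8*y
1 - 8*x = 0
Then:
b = 0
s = -32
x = 1/8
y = -12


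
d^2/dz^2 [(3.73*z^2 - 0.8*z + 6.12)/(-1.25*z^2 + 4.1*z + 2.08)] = (-35.7325*z^3 - 115.563*z^2 + 200.67*z - 283.498144)/(1.953125*z^6 - 19.21875*z^5 + 53.2875*z^4 - 4.96099999999998*z^3 - 88.6704*z^2 - 53.21472*z - 8.998912)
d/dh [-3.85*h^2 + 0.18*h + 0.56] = 0.18 - 7.7*h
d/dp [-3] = 0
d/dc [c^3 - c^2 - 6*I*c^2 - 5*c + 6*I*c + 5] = 3*c^2 - 2*c - 12*I*c - 5 + 6*I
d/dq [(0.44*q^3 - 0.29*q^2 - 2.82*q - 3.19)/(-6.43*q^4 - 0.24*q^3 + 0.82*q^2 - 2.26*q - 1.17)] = (2.8292*q^6 - 3.7294*q^5 - 54.1066*q^4 - 85.3892*q^3 - 0.8734*q^2 + 5.9102*q - 3.91)/(41.3449*q^8 + 3.0864*q^7 - 10.4876*q^6 + 28.67*q^5 + 16.8034*q^4 - 3.1448*q^3 + 3.1888*q^2 + 5.2884*q + 1.3689)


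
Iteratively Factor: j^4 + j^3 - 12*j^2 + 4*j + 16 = (j - 2)*(j^3 + 3*j^2 - 6*j - 8) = (j - 2)^2*(j^2 + 5*j + 4) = (j - 2)^2*(j + 4)*(j + 1)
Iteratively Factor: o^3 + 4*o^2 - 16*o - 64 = (o + 4)*(o^2 - 16) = (o + 4)^2*(o - 4)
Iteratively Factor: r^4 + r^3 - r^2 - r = (r + 1)*(r^3 - r) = (r - 1)*(r + 1)*(r^2 + r) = (r - 1)*(r + 1)^2*(r)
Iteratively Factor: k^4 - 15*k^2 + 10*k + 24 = (k - 3)*(k^3 + 3*k^2 - 6*k - 8) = (k - 3)*(k + 4)*(k^2 - k - 2) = (k - 3)*(k - 2)*(k + 4)*(k + 1)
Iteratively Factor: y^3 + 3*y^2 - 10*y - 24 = (y + 4)*(y^2 - y - 6) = (y - 3)*(y + 4)*(y + 2)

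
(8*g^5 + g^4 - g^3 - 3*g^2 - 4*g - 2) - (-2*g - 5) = 8*g^5 + g^4 - g^3 - 3*g^2 - 2*g + 3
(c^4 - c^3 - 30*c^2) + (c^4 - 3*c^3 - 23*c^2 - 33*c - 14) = 2*c^4 - 4*c^3 - 53*c^2 - 33*c - 14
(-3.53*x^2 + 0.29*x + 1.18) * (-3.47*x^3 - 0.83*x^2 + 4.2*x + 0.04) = 12.2491*x^5 + 1.9236*x^4 - 19.1613*x^3 + 0.0974*x^2 + 4.9676*x + 0.0472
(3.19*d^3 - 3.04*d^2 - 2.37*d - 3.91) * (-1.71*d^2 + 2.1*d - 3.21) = -5.4549*d^5 + 11.8974*d^4 - 12.5712*d^3 + 11.4675*d^2 - 0.6033*d + 12.5511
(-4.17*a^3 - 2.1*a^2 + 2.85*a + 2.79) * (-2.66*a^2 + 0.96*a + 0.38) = 11.0922*a^5 + 1.5828*a^4 - 11.1816*a^3 - 5.4834*a^2 + 3.7614*a + 1.0602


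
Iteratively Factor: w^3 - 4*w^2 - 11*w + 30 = (w + 3)*(w^2 - 7*w + 10) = (w - 2)*(w + 3)*(w - 5)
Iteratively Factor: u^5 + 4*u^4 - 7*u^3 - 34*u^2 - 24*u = (u + 4)*(u^4 - 7*u^2 - 6*u) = u*(u + 4)*(u^3 - 7*u - 6) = u*(u - 3)*(u + 4)*(u^2 + 3*u + 2) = u*(u - 3)*(u + 1)*(u + 4)*(u + 2)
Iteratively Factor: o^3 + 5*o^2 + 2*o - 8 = (o - 1)*(o^2 + 6*o + 8) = (o - 1)*(o + 2)*(o + 4)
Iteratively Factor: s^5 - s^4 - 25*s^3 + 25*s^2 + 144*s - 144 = (s + 4)*(s^4 - 5*s^3 - 5*s^2 + 45*s - 36) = (s - 3)*(s + 4)*(s^3 - 2*s^2 - 11*s + 12) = (s - 3)*(s + 3)*(s + 4)*(s^2 - 5*s + 4) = (s - 3)*(s - 1)*(s + 3)*(s + 4)*(s - 4)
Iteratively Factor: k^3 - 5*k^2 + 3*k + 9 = (k - 3)*(k^2 - 2*k - 3) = (k - 3)^2*(k + 1)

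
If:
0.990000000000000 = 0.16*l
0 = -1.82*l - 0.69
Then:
No Solution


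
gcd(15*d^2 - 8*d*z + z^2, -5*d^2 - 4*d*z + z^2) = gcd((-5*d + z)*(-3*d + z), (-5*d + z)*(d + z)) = -5*d + z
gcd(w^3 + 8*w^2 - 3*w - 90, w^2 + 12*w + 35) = w + 5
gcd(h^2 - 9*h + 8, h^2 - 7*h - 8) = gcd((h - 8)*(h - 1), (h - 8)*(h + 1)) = h - 8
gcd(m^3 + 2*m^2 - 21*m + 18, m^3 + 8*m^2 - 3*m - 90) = m^2 + 3*m - 18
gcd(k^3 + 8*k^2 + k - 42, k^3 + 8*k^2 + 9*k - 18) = k + 3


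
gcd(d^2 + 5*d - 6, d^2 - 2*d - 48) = d + 6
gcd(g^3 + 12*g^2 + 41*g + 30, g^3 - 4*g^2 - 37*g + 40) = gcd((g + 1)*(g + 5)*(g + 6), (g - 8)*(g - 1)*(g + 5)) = g + 5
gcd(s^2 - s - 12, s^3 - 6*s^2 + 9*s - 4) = s - 4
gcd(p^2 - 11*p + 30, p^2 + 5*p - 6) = 1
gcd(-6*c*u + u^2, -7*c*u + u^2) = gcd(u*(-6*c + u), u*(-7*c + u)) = u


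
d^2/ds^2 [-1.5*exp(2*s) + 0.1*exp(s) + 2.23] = (0.1 - 6.0*exp(s))*exp(s)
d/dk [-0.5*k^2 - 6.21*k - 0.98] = -1.0*k - 6.21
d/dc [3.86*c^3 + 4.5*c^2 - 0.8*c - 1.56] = 11.58*c^2 + 9.0*c - 0.8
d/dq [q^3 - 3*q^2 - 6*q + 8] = 3*q^2 - 6*q - 6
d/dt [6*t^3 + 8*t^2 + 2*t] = 18*t^2 + 16*t + 2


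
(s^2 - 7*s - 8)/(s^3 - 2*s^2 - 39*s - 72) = (s + 1)/(s^2 + 6*s + 9)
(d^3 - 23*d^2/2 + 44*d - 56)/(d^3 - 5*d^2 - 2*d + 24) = (d^2 - 15*d/2 + 14)/(d^2 - d - 6)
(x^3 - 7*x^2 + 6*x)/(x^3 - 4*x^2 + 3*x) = (x - 6)/(x - 3)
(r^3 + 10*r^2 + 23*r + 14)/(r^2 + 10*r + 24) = (r^3 + 10*r^2 + 23*r + 14)/(r^2 + 10*r + 24)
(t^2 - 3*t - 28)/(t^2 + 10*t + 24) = (t - 7)/(t + 6)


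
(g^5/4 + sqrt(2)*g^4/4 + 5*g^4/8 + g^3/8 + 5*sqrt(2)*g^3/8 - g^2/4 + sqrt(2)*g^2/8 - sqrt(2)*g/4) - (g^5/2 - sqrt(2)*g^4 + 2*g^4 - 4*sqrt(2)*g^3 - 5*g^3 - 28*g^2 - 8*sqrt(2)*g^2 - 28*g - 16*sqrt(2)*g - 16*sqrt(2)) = -g^5/4 - 11*g^4/8 + 5*sqrt(2)*g^4/4 + 41*g^3/8 + 37*sqrt(2)*g^3/8 + 65*sqrt(2)*g^2/8 + 111*g^2/4 + 63*sqrt(2)*g/4 + 28*g + 16*sqrt(2)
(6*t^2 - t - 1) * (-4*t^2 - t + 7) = -24*t^4 - 2*t^3 + 47*t^2 - 6*t - 7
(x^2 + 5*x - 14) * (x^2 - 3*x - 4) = x^4 + 2*x^3 - 33*x^2 + 22*x + 56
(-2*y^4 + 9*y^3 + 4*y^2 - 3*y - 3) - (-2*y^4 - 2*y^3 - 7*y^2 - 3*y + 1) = 11*y^3 + 11*y^2 - 4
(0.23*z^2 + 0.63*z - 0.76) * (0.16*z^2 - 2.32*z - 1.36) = 0.0368*z^4 - 0.4328*z^3 - 1.896*z^2 + 0.9064*z + 1.0336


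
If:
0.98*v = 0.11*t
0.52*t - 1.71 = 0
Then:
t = 3.29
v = 0.37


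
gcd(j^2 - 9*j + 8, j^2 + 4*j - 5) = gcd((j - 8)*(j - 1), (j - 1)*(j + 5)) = j - 1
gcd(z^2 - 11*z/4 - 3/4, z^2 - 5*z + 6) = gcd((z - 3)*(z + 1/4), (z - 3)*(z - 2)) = z - 3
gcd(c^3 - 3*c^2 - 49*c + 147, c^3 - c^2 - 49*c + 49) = c^2 - 49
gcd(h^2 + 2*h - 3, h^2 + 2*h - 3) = h^2 + 2*h - 3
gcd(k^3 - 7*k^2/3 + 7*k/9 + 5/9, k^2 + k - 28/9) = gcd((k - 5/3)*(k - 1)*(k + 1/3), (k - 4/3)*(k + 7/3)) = 1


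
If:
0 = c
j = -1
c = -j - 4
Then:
No Solution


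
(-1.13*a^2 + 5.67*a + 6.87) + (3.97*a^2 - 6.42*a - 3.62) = 2.84*a^2 - 0.75*a + 3.25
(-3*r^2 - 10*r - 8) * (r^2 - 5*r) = -3*r^4 + 5*r^3 + 42*r^2 + 40*r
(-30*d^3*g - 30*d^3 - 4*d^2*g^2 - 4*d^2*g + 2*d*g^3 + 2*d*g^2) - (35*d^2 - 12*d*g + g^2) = -30*d^3*g - 30*d^3 - 4*d^2*g^2 - 4*d^2*g - 35*d^2 + 2*d*g^3 + 2*d*g^2 + 12*d*g - g^2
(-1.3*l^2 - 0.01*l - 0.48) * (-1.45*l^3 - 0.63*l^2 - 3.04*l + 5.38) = 1.885*l^5 + 0.8335*l^4 + 4.6543*l^3 - 6.6612*l^2 + 1.4054*l - 2.5824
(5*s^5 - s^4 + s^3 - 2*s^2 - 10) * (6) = 30*s^5 - 6*s^4 + 6*s^3 - 12*s^2 - 60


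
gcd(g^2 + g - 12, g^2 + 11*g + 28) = g + 4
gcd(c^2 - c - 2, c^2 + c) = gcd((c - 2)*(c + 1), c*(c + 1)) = c + 1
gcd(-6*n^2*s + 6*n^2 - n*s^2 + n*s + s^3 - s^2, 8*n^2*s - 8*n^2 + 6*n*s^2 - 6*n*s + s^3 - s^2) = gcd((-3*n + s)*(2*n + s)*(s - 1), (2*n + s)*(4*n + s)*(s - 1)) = 2*n*s - 2*n + s^2 - s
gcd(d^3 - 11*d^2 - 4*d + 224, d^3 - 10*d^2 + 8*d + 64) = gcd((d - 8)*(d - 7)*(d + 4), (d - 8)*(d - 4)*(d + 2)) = d - 8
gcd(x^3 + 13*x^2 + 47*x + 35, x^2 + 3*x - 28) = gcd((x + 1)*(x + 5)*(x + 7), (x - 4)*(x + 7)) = x + 7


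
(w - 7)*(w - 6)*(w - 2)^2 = w^4 - 17*w^3 + 98*w^2 - 220*w + 168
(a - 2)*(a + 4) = a^2 + 2*a - 8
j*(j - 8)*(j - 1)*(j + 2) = j^4 - 7*j^3 - 10*j^2 + 16*j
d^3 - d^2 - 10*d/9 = d*(d - 5/3)*(d + 2/3)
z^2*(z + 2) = z^3 + 2*z^2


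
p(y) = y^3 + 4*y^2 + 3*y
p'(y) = 3*y^2 + 8*y + 3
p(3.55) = 105.80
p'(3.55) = 69.21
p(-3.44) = -3.69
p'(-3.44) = 10.98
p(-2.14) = 2.10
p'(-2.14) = -0.38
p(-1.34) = 0.76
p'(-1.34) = -2.33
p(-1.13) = 0.27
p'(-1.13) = -2.21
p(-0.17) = -0.40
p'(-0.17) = 1.73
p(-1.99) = 1.99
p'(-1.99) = -1.04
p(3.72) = 117.99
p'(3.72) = 74.28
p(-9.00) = -432.00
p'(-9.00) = 174.00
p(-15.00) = -2520.00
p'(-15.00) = 558.00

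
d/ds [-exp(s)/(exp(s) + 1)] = -1/(4*cosh(s/2)^2)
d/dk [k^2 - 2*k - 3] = 2*k - 2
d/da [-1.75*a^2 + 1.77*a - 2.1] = 1.77 - 3.5*a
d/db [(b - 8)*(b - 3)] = 2*b - 11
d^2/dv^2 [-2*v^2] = -4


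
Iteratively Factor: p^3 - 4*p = (p - 2)*(p^2 + 2*p) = (p - 2)*(p + 2)*(p)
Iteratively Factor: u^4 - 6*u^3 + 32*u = (u)*(u^3 - 6*u^2 + 32) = u*(u - 4)*(u^2 - 2*u - 8) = u*(u - 4)^2*(u + 2)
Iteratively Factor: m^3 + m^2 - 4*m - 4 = (m - 2)*(m^2 + 3*m + 2) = (m - 2)*(m + 1)*(m + 2)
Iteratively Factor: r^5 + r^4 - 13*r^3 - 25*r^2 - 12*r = (r + 1)*(r^4 - 13*r^2 - 12*r) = (r + 1)^2*(r^3 - r^2 - 12*r) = (r - 4)*(r + 1)^2*(r^2 + 3*r) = r*(r - 4)*(r + 1)^2*(r + 3)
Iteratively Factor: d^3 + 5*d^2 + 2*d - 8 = (d - 1)*(d^2 + 6*d + 8) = (d - 1)*(d + 4)*(d + 2)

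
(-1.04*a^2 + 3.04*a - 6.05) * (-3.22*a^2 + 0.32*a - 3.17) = 3.3488*a^4 - 10.1216*a^3 + 23.7506*a^2 - 11.5728*a + 19.1785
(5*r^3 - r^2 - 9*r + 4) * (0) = 0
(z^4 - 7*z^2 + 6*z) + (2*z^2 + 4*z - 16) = z^4 - 5*z^2 + 10*z - 16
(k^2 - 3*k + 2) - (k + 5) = k^2 - 4*k - 3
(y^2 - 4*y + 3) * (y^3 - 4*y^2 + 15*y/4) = y^5 - 8*y^4 + 91*y^3/4 - 27*y^2 + 45*y/4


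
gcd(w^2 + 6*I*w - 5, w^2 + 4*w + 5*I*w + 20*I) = w + 5*I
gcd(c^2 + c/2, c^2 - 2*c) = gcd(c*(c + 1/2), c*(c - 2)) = c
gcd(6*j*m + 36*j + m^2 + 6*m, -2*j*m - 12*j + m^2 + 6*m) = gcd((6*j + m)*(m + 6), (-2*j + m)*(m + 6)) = m + 6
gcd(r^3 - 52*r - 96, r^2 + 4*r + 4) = r + 2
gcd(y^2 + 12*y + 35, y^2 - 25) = y + 5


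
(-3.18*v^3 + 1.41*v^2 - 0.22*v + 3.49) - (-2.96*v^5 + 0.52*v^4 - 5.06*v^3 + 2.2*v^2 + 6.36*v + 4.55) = 2.96*v^5 - 0.52*v^4 + 1.88*v^3 - 0.79*v^2 - 6.58*v - 1.06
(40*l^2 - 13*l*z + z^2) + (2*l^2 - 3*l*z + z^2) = 42*l^2 - 16*l*z + 2*z^2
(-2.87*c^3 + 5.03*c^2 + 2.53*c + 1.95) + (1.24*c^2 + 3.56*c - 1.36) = -2.87*c^3 + 6.27*c^2 + 6.09*c + 0.59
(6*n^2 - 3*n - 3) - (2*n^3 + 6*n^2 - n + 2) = -2*n^3 - 2*n - 5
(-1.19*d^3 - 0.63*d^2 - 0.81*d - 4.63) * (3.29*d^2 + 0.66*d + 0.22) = -3.9151*d^5 - 2.8581*d^4 - 3.3425*d^3 - 15.9059*d^2 - 3.234*d - 1.0186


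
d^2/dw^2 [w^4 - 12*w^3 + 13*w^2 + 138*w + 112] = 12*w^2 - 72*w + 26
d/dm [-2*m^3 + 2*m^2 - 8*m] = -6*m^2 + 4*m - 8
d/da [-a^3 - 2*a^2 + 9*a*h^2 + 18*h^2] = -3*a^2 - 4*a + 9*h^2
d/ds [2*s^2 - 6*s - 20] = 4*s - 6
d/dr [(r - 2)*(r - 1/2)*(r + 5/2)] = 3*r^2 - 21/4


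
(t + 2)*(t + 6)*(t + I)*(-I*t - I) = -I*t^4 + t^3 - 9*I*t^3 + 9*t^2 - 20*I*t^2 + 20*t - 12*I*t + 12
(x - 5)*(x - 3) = x^2 - 8*x + 15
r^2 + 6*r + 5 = (r + 1)*(r + 5)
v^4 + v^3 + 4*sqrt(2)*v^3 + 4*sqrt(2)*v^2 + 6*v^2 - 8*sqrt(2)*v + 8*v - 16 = (v - 1)*(v + 2)*(v + 2*sqrt(2))^2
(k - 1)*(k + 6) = k^2 + 5*k - 6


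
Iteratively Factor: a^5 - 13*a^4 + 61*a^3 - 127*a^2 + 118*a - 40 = (a - 2)*(a^4 - 11*a^3 + 39*a^2 - 49*a + 20) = (a - 5)*(a - 2)*(a^3 - 6*a^2 + 9*a - 4) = (a - 5)*(a - 2)*(a - 1)*(a^2 - 5*a + 4) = (a - 5)*(a - 2)*(a - 1)^2*(a - 4)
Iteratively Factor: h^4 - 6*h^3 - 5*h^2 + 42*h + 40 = (h + 2)*(h^3 - 8*h^2 + 11*h + 20) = (h - 4)*(h + 2)*(h^2 - 4*h - 5) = (h - 5)*(h - 4)*(h + 2)*(h + 1)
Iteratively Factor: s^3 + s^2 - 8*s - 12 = (s + 2)*(s^2 - s - 6) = (s - 3)*(s + 2)*(s + 2)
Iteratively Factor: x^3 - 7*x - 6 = (x - 3)*(x^2 + 3*x + 2) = (x - 3)*(x + 1)*(x + 2)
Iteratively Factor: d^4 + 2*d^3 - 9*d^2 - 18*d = (d + 2)*(d^3 - 9*d) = d*(d + 2)*(d^2 - 9) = d*(d - 3)*(d + 2)*(d + 3)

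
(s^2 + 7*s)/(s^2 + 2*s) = (s + 7)/(s + 2)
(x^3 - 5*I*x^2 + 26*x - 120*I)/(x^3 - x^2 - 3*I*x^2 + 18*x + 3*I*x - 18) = (x^2 + I*x + 20)/(x^2 + x*(-1 + 3*I) - 3*I)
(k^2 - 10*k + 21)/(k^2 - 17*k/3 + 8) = 3*(k - 7)/(3*k - 8)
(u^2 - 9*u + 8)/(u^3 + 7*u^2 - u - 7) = (u - 8)/(u^2 + 8*u + 7)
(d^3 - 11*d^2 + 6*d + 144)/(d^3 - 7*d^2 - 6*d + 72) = (d - 8)/(d - 4)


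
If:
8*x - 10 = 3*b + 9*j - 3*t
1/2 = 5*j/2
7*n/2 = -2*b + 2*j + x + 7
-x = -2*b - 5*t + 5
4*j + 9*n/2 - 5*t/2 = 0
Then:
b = 25941/3575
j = 1/5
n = -8/11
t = -272/275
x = 16327/3575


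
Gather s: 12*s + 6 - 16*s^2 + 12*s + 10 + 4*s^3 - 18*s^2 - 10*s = 4*s^3 - 34*s^2 + 14*s + 16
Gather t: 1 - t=1 - t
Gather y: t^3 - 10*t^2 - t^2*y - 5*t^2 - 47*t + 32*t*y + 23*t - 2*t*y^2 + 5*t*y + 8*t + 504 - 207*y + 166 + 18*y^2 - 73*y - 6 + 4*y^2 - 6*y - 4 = t^3 - 15*t^2 - 16*t + y^2*(22 - 2*t) + y*(-t^2 + 37*t - 286) + 660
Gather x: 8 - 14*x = 8 - 14*x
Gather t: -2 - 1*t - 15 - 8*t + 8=-9*t - 9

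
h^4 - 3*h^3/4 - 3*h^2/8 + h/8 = h*(h - 1)*(h - 1/4)*(h + 1/2)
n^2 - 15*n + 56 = (n - 8)*(n - 7)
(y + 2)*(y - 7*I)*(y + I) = y^3 + 2*y^2 - 6*I*y^2 + 7*y - 12*I*y + 14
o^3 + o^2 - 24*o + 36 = (o - 3)*(o - 2)*(o + 6)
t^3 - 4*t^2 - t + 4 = (t - 4)*(t - 1)*(t + 1)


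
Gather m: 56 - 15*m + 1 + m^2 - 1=m^2 - 15*m + 56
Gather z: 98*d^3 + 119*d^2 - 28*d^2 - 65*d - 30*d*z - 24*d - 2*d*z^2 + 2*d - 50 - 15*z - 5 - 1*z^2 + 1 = 98*d^3 + 91*d^2 - 87*d + z^2*(-2*d - 1) + z*(-30*d - 15) - 54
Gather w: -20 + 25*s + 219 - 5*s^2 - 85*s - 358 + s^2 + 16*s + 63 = -4*s^2 - 44*s - 96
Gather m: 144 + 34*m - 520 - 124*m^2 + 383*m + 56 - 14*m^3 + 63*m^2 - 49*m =-14*m^3 - 61*m^2 + 368*m - 320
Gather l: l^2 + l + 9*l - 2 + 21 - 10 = l^2 + 10*l + 9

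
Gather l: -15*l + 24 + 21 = 45 - 15*l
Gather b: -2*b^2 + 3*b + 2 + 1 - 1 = -2*b^2 + 3*b + 2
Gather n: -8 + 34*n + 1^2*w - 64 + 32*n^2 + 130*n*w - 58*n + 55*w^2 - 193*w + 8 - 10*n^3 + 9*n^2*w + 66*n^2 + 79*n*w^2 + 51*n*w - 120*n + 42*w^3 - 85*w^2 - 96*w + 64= -10*n^3 + n^2*(9*w + 98) + n*(79*w^2 + 181*w - 144) + 42*w^3 - 30*w^2 - 288*w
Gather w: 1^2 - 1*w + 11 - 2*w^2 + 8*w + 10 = -2*w^2 + 7*w + 22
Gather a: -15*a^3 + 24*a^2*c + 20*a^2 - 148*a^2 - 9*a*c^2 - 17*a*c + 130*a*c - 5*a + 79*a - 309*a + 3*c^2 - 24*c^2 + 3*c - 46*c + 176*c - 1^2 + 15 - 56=-15*a^3 + a^2*(24*c - 128) + a*(-9*c^2 + 113*c - 235) - 21*c^2 + 133*c - 42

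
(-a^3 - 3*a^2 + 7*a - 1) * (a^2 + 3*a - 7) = -a^5 - 6*a^4 + 5*a^3 + 41*a^2 - 52*a + 7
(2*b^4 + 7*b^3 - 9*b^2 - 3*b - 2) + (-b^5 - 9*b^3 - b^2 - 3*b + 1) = -b^5 + 2*b^4 - 2*b^3 - 10*b^2 - 6*b - 1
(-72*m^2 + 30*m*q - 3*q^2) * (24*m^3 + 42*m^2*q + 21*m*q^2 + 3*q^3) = -1728*m^5 - 2304*m^4*q - 324*m^3*q^2 + 288*m^2*q^3 + 27*m*q^4 - 9*q^5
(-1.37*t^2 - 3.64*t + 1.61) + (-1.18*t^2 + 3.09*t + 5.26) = -2.55*t^2 - 0.55*t + 6.87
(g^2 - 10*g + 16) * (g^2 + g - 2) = g^4 - 9*g^3 + 4*g^2 + 36*g - 32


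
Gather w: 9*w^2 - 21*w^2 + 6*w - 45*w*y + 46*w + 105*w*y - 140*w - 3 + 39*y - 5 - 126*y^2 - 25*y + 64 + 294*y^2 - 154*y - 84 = -12*w^2 + w*(60*y - 88) + 168*y^2 - 140*y - 28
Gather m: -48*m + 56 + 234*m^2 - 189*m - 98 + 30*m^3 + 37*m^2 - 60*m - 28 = 30*m^3 + 271*m^2 - 297*m - 70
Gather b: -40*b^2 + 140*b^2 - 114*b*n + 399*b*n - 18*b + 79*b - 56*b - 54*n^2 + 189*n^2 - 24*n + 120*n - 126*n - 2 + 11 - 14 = 100*b^2 + b*(285*n + 5) + 135*n^2 - 30*n - 5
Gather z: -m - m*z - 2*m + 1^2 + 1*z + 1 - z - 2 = -m*z - 3*m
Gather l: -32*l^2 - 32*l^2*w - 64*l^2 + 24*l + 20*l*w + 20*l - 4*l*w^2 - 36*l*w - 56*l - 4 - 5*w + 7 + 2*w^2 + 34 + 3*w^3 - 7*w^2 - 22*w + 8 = l^2*(-32*w - 96) + l*(-4*w^2 - 16*w - 12) + 3*w^3 - 5*w^2 - 27*w + 45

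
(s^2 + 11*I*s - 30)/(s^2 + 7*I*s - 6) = (s + 5*I)/(s + I)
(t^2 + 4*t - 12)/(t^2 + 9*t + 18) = (t - 2)/(t + 3)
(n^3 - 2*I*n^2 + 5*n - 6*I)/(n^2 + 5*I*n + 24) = (n^2 + I*n + 2)/(n + 8*I)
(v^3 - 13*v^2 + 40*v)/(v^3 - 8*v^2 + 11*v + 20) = v*(v - 8)/(v^2 - 3*v - 4)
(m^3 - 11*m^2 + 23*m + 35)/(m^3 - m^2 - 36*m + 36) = (m^3 - 11*m^2 + 23*m + 35)/(m^3 - m^2 - 36*m + 36)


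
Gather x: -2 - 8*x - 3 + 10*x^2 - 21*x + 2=10*x^2 - 29*x - 3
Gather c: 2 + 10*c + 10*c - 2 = 20*c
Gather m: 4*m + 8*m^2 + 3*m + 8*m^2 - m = 16*m^2 + 6*m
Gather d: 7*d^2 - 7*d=7*d^2 - 7*d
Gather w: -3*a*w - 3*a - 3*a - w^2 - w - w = -6*a - w^2 + w*(-3*a - 2)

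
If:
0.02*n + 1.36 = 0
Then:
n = -68.00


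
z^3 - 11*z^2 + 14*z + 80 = (z - 8)*(z - 5)*(z + 2)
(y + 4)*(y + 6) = y^2 + 10*y + 24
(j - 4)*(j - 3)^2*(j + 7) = j^4 - 3*j^3 - 37*j^2 + 195*j - 252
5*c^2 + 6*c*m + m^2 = (c + m)*(5*c + m)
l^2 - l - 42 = (l - 7)*(l + 6)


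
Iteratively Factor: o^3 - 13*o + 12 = (o - 1)*(o^2 + o - 12) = (o - 3)*(o - 1)*(o + 4)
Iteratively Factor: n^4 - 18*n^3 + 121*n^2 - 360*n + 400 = (n - 5)*(n^3 - 13*n^2 + 56*n - 80) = (n - 5)*(n - 4)*(n^2 - 9*n + 20) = (n - 5)^2*(n - 4)*(n - 4)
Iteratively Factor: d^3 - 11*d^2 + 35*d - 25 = (d - 5)*(d^2 - 6*d + 5) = (d - 5)^2*(d - 1)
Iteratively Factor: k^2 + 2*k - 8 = (k + 4)*(k - 2)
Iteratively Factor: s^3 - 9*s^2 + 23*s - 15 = (s - 5)*(s^2 - 4*s + 3) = (s - 5)*(s - 1)*(s - 3)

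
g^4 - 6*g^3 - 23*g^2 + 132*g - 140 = (g - 7)*(g - 2)^2*(g + 5)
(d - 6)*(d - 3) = d^2 - 9*d + 18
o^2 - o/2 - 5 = (o - 5/2)*(o + 2)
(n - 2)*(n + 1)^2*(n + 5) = n^4 + 5*n^3 - 3*n^2 - 17*n - 10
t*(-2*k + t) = -2*k*t + t^2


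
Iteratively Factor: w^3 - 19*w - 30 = (w + 3)*(w^2 - 3*w - 10) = (w + 2)*(w + 3)*(w - 5)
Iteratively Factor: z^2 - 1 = (z - 1)*(z + 1)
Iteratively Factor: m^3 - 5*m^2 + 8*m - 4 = (m - 2)*(m^2 - 3*m + 2) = (m - 2)*(m - 1)*(m - 2)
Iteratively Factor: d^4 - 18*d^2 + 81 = (d + 3)*(d^3 - 3*d^2 - 9*d + 27) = (d - 3)*(d + 3)*(d^2 - 9) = (d - 3)*(d + 3)^2*(d - 3)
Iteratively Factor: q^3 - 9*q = (q + 3)*(q^2 - 3*q) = q*(q + 3)*(q - 3)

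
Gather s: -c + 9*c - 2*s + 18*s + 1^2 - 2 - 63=8*c + 16*s - 64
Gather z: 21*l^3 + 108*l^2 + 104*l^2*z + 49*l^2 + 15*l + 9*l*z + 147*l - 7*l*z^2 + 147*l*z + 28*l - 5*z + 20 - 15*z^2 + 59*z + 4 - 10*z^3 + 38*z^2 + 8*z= 21*l^3 + 157*l^2 + 190*l - 10*z^3 + z^2*(23 - 7*l) + z*(104*l^2 + 156*l + 62) + 24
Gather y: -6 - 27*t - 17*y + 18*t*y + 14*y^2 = -27*t + 14*y^2 + y*(18*t - 17) - 6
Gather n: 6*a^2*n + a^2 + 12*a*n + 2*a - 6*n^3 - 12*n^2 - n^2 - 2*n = a^2 + 2*a - 6*n^3 - 13*n^2 + n*(6*a^2 + 12*a - 2)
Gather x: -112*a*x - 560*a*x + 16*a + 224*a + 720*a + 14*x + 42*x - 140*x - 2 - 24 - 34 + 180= 960*a + x*(-672*a - 84) + 120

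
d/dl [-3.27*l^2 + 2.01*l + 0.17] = 2.01 - 6.54*l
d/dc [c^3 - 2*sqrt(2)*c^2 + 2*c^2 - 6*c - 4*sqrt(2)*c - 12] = 3*c^2 - 4*sqrt(2)*c + 4*c - 6 - 4*sqrt(2)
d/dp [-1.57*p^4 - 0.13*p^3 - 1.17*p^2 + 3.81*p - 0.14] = -6.28*p^3 - 0.39*p^2 - 2.34*p + 3.81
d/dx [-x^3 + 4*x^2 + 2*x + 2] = -3*x^2 + 8*x + 2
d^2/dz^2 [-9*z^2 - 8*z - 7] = -18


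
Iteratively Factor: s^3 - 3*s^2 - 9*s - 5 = (s - 5)*(s^2 + 2*s + 1) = (s - 5)*(s + 1)*(s + 1)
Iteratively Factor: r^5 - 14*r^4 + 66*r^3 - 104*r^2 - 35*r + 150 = (r - 5)*(r^4 - 9*r^3 + 21*r^2 + r - 30) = (r - 5)*(r - 2)*(r^3 - 7*r^2 + 7*r + 15) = (r - 5)*(r - 2)*(r + 1)*(r^2 - 8*r + 15) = (r - 5)*(r - 3)*(r - 2)*(r + 1)*(r - 5)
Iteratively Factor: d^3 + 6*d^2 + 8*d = (d)*(d^2 + 6*d + 8) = d*(d + 4)*(d + 2)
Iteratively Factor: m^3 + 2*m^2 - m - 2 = (m + 2)*(m^2 - 1) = (m - 1)*(m + 2)*(m + 1)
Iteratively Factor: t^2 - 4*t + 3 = (t - 3)*(t - 1)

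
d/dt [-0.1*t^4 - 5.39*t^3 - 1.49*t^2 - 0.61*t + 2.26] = -0.4*t^3 - 16.17*t^2 - 2.98*t - 0.61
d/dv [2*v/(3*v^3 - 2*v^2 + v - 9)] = 2*(-6*v^3 + 2*v^2 - 9)/(9*v^6 - 12*v^5 + 10*v^4 - 58*v^3 + 37*v^2 - 18*v + 81)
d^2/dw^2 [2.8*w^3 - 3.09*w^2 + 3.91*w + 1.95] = 16.8*w - 6.18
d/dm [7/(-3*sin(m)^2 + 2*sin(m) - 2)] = 14*(3*sin(m) - 1)*cos(m)/(3*sin(m)^2 - 2*sin(m) + 2)^2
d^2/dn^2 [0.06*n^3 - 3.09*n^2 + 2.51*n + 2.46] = 0.36*n - 6.18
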